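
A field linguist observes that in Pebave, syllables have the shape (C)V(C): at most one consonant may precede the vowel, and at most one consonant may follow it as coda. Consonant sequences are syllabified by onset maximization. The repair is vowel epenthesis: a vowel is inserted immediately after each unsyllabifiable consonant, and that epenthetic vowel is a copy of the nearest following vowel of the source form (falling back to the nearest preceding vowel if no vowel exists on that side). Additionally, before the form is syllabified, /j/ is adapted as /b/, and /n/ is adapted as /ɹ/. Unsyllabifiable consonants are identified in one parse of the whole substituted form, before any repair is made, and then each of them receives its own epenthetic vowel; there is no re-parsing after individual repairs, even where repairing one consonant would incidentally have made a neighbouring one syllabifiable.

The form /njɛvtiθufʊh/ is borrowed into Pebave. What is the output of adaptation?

ɹɛbɛvtiθufʊh

Substitution: /n/ → /ɹ/, /j/ → /b/, giving /ɹbɛvtiθufʊh/.
Under (C)V(C), the unsyllabifiable consonants are /ɹ/ (at most one coda consonant is licensed; onsets are limited to one consonant).
Each unlicensed consonant becomes the onset of a new syllable: /ɹ/ → /ɹɛ/.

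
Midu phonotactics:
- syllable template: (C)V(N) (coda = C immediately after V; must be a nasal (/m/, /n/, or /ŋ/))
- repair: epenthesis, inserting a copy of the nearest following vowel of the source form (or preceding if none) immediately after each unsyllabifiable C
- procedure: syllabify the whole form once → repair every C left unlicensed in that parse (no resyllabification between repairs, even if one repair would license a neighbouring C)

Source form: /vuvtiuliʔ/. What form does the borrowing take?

vuvitiuliʔi

The consonants /v/, /ʔ/ cannot be parsed into a legal (C)V(N) syllable (only a nasal (/m/, /n/, or /ŋ/) is licensed in coda position; onsets are limited to one consonant).
Inserting the epenthetic vowel yields /v/ → /vi/, /ʔ/ → /ʔi/.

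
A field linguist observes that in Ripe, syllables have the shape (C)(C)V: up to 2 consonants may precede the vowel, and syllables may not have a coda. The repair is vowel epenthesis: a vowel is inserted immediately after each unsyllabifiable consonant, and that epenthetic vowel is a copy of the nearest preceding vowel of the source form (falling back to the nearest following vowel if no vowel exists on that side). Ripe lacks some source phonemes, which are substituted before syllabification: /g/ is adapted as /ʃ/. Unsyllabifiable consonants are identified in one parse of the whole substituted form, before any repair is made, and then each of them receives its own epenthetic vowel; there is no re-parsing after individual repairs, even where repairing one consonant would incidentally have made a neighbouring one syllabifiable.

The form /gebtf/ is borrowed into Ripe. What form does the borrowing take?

Substitution: /g/ → /ʃ/, giving /ʃebtf/.
Under (C)(C)V, the unsyllabifiable consonants are /b/, /t/, /f/ (no codas are permitted; onsets may contain at most 2 consonants).
Inserting the epenthetic vowel yields /b/ → /be/, /t/ → /te/, /f/ → /fe/.

ʃebetefe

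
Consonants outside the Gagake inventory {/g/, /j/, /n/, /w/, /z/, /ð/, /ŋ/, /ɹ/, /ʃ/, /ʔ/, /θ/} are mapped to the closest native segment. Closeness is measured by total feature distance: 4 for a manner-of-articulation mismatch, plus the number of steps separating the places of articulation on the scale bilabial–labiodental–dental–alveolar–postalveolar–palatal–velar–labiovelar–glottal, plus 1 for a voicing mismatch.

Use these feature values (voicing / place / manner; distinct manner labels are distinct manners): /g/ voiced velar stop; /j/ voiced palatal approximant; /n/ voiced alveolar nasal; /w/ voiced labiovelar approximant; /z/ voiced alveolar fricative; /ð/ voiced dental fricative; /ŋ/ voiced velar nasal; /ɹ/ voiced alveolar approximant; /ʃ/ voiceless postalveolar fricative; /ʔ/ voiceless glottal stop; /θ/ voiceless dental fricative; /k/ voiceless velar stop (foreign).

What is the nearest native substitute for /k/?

/g/ is closest: same manner (stop), place distance 0 (velar→velar), voicing differs (+1); total 1. Next closest is /ʔ/ at distance 2.

g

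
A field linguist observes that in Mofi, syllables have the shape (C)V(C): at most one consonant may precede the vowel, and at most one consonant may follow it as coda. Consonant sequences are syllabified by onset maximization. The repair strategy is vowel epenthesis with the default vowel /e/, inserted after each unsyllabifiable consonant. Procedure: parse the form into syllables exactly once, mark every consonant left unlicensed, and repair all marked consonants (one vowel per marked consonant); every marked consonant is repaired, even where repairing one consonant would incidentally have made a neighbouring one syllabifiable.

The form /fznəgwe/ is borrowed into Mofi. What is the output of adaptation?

Under (C)V(C), the unsyllabifiable consonants are /f/, /z/ (at most one coda consonant is licensed; onsets are limited to one consonant).
Each unlicensed consonant becomes the onset of a new syllable: /f/ → /fe/, /z/ → /ze/.

fezenəgwe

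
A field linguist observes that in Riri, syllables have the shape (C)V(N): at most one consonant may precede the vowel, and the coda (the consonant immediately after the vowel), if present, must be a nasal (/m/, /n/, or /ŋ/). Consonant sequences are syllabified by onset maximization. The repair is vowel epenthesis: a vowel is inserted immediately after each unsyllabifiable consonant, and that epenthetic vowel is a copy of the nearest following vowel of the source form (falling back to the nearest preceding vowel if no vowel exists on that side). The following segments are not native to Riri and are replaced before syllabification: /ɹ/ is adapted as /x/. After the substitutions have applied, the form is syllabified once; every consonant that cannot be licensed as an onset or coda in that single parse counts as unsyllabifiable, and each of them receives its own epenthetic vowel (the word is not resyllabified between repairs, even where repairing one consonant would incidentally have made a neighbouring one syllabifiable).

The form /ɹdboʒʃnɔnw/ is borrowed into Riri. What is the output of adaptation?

Substitution: /ɹ/ → /x/, giving /xdboʒʃnɔnw/.
The consonants /x/, /d/, /ʒ/, /ʃ/, /w/ cannot be parsed into a legal (C)V(N) syllable (only a nasal (/m/, /n/, or /ŋ/) is licensed in coda position; onsets are limited to one consonant).
Each unlicensed consonant becomes the onset of a new syllable: /x/ → /xo/, /d/ → /do/, /ʒ/ → /ʒɔ/, /ʃ/ → /ʃɔ/, /w/ → /wɔ/.

xodoboʒɔʃɔnɔnwɔ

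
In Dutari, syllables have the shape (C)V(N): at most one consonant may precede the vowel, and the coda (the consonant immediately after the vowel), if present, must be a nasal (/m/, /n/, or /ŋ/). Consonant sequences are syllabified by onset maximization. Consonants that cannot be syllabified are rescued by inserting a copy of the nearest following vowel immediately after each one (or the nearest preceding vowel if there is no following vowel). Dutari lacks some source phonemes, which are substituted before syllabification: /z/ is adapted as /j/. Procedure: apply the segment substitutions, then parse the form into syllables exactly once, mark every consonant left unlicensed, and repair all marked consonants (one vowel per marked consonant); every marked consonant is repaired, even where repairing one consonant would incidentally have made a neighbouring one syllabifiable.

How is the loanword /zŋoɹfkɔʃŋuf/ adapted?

Substitution: /z/ → /j/, giving /jŋoɹfkɔʃŋuf/.
The consonants /j/, /ɹ/, /f/, /ʃ/, /f/ cannot be parsed into a legal (C)V(N) syllable (only a nasal (/m/, /n/, or /ŋ/) is licensed in coda position; onsets are limited to one consonant).
Inserting the epenthetic vowel yields /j/ → /jo/, /ɹ/ → /ɹɔ/, /f/ → /fɔ/, /ʃ/ → /ʃu/, /f/ → /fu/.

joŋoɹɔfɔkɔʃuŋufu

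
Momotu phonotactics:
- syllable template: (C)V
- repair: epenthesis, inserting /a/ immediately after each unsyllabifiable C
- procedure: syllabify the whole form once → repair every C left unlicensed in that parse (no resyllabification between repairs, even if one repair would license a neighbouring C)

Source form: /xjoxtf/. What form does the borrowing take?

The consonants /x/, /x/, /t/, /f/ cannot be parsed into a legal (C)V syllable (no codas are permitted; onsets are limited to one consonant).
Epenthesis after each stranded consonant: /x/ → /xa/, /x/ → /xa/, /t/ → /ta/, /f/ → /fa/.

xajoxatafa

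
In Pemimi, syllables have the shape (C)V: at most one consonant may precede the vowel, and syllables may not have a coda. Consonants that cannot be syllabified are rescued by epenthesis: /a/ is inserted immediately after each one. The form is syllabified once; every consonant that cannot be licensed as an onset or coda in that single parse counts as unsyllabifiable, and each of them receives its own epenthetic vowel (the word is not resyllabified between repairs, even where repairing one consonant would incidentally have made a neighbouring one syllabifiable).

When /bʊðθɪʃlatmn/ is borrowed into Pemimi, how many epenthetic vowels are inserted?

5

The unsyllabifiable consonants are /ð/, /ʃ/, /t/, /m/, /n/; each receives one epenthetic vowel.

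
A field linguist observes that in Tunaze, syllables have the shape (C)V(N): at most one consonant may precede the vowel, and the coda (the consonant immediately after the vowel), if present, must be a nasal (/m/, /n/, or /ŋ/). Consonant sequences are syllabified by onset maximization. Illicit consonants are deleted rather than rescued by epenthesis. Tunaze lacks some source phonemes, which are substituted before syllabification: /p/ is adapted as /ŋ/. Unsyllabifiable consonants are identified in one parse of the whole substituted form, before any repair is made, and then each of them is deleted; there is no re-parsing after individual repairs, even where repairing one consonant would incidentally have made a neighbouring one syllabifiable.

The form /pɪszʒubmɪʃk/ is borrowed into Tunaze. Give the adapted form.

Substitution: /p/ → /ŋ/, giving /ŋɪszʒubmɪʃk/.
Syllabifying with onset maximization leaves /s/, /z/, /b/, /ʃ/, /k/ stranded (only a nasal (/m/, /n/, or /ŋ/) is licensed in coda position; onsets are limited to one consonant).
Deleting the stranded consonants removes /s/, /z/, /b/, /ʃ/, /k/.

ŋɪʒumɪ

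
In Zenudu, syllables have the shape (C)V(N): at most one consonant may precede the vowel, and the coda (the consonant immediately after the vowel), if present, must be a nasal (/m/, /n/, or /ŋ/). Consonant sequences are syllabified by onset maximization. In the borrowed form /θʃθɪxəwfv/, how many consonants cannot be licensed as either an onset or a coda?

5

The consonants /θ/, /ʃ/, /w/, /f/, /v/ cannot be parsed into a legal (C)V(N) syllable (only a nasal (/m/, /n/, or /ŋ/) is licensed in coda position; onsets are limited to one consonant).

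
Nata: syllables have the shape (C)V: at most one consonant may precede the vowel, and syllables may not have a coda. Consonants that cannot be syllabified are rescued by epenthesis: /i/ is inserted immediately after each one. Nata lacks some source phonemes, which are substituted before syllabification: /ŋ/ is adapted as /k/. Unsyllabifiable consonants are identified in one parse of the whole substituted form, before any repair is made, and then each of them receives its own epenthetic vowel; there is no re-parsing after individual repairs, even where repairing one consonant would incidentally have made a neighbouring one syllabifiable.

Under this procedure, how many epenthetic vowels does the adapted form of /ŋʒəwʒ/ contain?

After substitution the input is /kʒəwʒ/.
The unsyllabifiable consonants are /k/, /w/, /ʒ/; each receives one epenthetic vowel.

3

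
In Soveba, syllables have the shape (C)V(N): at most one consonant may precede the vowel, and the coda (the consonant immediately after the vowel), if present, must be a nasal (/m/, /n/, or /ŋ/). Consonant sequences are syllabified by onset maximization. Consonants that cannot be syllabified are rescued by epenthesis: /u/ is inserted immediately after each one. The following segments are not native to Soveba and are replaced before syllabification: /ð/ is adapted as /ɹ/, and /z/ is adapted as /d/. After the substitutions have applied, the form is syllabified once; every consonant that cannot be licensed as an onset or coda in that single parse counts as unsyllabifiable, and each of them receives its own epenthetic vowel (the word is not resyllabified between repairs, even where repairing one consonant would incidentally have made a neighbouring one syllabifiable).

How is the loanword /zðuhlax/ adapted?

duɹuhulaxu

Substitution: /z/ → /d/, /ð/ → /ɹ/, giving /dɹuhlax/.
Syllabifying with onset maximization leaves /d/, /h/, /x/ stranded (only a nasal (/m/, /n/, or /ŋ/) is licensed in coda position; onsets are limited to one consonant).
Each unlicensed consonant becomes the onset of a new syllable: /d/ → /du/, /h/ → /hu/, /x/ → /xu/.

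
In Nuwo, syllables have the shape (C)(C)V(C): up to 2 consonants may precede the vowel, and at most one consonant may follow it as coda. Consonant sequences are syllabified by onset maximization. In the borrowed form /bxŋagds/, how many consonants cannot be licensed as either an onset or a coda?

Under (C)(C)V(C), the unsyllabifiable consonants are /b/, /d/, /s/ (at most one coda consonant is licensed; onsets may contain at most 2 consonants).

3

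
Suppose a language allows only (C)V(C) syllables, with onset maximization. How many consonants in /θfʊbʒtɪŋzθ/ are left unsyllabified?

Under (C)V(C), the unsyllabifiable consonants are /θ/, /ʒ/, /z/, /θ/ (at most one coda consonant is licensed; onsets are limited to one consonant).

4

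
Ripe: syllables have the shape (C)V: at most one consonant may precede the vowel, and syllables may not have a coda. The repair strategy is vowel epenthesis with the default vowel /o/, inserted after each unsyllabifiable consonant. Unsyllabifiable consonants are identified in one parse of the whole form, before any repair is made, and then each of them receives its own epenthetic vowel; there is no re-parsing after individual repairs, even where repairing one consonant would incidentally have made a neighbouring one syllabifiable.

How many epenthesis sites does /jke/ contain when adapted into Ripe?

1

The unsyllabifiable consonants are /j/; each receives one epenthetic vowel.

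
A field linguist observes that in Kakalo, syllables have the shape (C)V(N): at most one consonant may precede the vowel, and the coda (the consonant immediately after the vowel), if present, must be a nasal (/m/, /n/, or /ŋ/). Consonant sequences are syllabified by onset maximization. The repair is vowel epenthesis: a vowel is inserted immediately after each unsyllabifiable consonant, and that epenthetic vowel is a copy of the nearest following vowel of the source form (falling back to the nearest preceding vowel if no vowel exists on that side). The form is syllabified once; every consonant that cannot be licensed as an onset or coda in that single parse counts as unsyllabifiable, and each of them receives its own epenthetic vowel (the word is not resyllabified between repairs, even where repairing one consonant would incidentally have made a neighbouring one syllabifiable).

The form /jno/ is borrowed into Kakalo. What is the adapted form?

jono

Under (C)V(N), the unsyllabifiable consonants are /j/ (only a nasal (/m/, /n/, or /ŋ/) is licensed in coda position; onsets are limited to one consonant).
Epenthesis after each stranded consonant: /j/ → /jo/.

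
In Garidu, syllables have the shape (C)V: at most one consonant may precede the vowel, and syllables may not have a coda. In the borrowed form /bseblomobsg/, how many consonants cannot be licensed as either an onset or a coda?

5

Under (C)V, the unsyllabifiable consonants are /b/, /b/, /b/, /s/, /g/ (no codas are permitted; onsets are limited to one consonant).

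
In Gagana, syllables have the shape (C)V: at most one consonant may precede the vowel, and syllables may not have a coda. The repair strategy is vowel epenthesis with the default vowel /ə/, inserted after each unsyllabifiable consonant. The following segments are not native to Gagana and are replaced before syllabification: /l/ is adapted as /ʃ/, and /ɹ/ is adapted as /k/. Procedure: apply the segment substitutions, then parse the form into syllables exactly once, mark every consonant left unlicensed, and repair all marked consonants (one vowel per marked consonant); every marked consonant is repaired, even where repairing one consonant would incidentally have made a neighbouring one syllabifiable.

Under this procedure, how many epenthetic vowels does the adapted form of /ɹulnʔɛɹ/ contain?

After substitution the input is /kuʃnʔɛk/.
The unsyllabifiable consonants are /ʃ/, /n/, /k/; each receives one epenthetic vowel.

3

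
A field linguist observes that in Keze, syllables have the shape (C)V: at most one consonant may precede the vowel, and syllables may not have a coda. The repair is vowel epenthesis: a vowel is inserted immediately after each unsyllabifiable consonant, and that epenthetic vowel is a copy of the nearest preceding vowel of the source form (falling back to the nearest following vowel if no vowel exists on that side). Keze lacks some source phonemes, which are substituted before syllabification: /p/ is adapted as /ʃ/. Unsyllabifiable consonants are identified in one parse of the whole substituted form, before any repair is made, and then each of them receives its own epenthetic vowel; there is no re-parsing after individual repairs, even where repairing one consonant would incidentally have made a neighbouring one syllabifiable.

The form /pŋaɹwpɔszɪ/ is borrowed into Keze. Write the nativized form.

Substitution: /p/ → /ʃ/, giving /ʃŋaɹwʃɔszɪ/.
The consonants /ʃ/, /ɹ/, /w/, /s/ cannot be parsed into a legal (C)V syllable (no codas are permitted; onsets are limited to one consonant).
Each unlicensed consonant becomes the onset of a new syllable: /ʃ/ → /ʃa/, /ɹ/ → /ɹa/, /w/ → /wa/, /s/ → /sɔ/.

ʃaŋaɹawaʃɔsɔzɪ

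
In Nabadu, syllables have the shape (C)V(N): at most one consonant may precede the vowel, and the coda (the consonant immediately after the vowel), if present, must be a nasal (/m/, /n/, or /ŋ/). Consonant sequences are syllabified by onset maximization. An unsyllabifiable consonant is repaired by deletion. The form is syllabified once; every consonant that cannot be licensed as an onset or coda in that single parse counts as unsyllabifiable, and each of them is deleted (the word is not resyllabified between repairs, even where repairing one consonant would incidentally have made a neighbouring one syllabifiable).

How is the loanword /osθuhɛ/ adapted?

Under (C)V(N), the unsyllabifiable consonants are /s/ (only a nasal (/m/, /n/, or /ŋ/) is licensed in coda position; onsets are limited to one consonant).
Each unlicensed consonant is deleted: /s/.

oθuhɛ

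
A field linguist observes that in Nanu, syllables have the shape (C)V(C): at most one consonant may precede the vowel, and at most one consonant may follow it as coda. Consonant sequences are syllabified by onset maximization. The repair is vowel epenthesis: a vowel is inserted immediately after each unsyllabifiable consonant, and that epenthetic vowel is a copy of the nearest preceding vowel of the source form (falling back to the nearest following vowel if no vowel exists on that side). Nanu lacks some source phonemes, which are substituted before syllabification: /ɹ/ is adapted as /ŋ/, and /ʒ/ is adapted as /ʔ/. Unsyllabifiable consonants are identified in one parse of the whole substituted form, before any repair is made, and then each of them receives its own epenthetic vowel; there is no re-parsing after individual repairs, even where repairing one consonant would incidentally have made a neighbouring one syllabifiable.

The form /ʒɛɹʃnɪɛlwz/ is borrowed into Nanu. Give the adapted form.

Substitution: /ʒ/ → /ʔ/, /ɹ/ → /ŋ/, giving /ʔɛŋʃnɪɛlwz/.
The consonants /ʃ/, /w/, /z/ cannot be parsed into a legal (C)V(C) syllable (at most one coda consonant is licensed; onsets are limited to one consonant).
Epenthesis after each stranded consonant: /ʃ/ → /ʃɛ/, /w/ → /wɛ/, /z/ → /zɛ/.

ʔɛŋʃɛnɪɛlwɛzɛ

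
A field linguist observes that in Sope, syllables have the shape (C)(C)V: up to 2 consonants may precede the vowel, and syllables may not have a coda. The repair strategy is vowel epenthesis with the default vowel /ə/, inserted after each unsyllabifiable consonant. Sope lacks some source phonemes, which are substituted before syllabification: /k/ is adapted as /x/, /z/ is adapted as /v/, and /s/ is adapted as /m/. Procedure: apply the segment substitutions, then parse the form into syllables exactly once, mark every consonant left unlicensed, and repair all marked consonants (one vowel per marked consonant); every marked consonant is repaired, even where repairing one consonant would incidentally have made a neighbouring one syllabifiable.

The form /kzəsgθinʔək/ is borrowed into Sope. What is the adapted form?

xvəməgθinʔəxə

Substitution: /k/ → /x/, /z/ → /v/, /s/ → /m/, giving /xvəmgθinʔəx/.
The consonants /m/, /x/ cannot be parsed into a legal (C)(C)V syllable (no codas are permitted; onsets may contain at most 2 consonants).
Each unlicensed consonant becomes the onset of a new syllable: /m/ → /mə/, /x/ → /xə/.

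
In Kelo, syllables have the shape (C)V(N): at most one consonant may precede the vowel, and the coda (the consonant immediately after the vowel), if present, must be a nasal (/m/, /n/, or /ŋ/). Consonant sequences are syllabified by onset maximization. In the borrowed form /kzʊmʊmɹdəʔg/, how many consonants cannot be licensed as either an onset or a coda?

Syllabifying with onset maximization leaves /k/, /ɹ/, /ʔ/, /g/ stranded (only a nasal (/m/, /n/, or /ŋ/) is licensed in coda position; onsets are limited to one consonant).

4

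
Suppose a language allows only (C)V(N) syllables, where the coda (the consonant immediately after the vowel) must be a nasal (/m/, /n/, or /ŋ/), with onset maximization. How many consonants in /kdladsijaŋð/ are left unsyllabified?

Syllabifying with onset maximization leaves /k/, /d/, /d/, /ð/ stranded (only a nasal (/m/, /n/, or /ŋ/) is licensed in coda position; onsets are limited to one consonant).

4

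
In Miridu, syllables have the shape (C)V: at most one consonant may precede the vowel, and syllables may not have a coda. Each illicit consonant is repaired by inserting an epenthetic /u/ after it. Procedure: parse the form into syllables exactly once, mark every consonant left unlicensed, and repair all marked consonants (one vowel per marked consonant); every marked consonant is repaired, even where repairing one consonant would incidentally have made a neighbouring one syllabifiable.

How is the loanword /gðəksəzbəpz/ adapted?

guðəkusəzubəpuzu

Syllabifying with onset maximization leaves /g/, /k/, /z/, /p/, /z/ stranded (no codas are permitted; onsets are limited to one consonant).
Inserting the epenthetic vowel yields /g/ → /gu/, /k/ → /ku/, /z/ → /zu/, /p/ → /pu/, /z/ → /zu/.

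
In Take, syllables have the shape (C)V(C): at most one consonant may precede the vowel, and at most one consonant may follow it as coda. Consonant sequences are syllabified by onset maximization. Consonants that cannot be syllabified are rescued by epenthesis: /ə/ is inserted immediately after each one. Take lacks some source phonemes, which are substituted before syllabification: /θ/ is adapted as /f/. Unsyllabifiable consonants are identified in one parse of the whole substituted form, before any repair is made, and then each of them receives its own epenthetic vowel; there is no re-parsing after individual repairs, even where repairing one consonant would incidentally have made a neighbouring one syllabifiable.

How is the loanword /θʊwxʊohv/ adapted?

Substitution: /θ/ → /f/, giving /fʊwxʊohv/.
Under (C)V(C), the unsyllabifiable consonants are /v/ (at most one coda consonant is licensed; onsets are limited to one consonant).
Epenthesis after each stranded consonant: /v/ → /və/.

fʊwxʊohvə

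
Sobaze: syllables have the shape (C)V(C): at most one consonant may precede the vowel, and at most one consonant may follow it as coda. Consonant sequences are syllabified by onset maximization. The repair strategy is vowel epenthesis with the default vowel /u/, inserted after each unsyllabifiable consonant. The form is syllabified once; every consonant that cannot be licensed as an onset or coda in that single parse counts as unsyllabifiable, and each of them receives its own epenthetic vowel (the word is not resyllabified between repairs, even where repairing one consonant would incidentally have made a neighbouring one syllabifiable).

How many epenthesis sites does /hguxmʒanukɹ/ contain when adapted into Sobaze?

3

The unsyllabifiable consonants are /h/, /m/, /ɹ/; each receives one epenthetic vowel.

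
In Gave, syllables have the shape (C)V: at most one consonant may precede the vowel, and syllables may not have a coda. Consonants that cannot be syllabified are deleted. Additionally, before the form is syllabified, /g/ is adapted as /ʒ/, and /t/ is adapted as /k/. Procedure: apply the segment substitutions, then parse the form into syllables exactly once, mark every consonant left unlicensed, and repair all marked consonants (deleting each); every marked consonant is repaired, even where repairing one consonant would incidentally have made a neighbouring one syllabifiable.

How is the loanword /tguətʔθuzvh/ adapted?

Substitution: /t/ → /k/, /g/ → /ʒ/, giving /kʒuəkʔθuzvh/.
Under (C)V, the unsyllabifiable consonants are /k/, /k/, /ʔ/, /z/, /v/, /h/ (no codas are permitted; onsets are limited to one consonant).
Each unlicensed consonant is deleted: /k/, /k/, /ʔ/, /z/, /v/, /h/.

ʒuəθu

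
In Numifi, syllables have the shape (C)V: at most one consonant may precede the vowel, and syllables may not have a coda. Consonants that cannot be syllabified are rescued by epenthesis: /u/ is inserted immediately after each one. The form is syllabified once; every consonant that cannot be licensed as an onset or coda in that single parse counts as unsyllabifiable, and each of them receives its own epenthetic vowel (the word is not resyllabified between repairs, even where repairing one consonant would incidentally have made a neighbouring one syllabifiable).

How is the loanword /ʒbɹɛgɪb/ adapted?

The consonants /ʒ/, /b/, /b/ cannot be parsed into a legal (C)V syllable (no codas are permitted; onsets are limited to one consonant).
Inserting the epenthetic vowel yields /ʒ/ → /ʒu/, /b/ → /bu/, /b/ → /bu/.

ʒubuɹɛgɪbu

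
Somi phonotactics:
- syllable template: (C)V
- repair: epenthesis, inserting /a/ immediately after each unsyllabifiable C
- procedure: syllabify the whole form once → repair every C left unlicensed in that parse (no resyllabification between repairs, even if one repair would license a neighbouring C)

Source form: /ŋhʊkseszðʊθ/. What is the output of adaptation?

Under (C)V, the unsyllabifiable consonants are /ŋ/, /k/, /s/, /z/, /θ/ (no codas are permitted; onsets are limited to one consonant).
Each unlicensed consonant becomes the onset of a new syllable: /ŋ/ → /ŋa/, /k/ → /ka/, /s/ → /sa/, /z/ → /za/, /θ/ → /θa/.

ŋahʊkasesazaðʊθa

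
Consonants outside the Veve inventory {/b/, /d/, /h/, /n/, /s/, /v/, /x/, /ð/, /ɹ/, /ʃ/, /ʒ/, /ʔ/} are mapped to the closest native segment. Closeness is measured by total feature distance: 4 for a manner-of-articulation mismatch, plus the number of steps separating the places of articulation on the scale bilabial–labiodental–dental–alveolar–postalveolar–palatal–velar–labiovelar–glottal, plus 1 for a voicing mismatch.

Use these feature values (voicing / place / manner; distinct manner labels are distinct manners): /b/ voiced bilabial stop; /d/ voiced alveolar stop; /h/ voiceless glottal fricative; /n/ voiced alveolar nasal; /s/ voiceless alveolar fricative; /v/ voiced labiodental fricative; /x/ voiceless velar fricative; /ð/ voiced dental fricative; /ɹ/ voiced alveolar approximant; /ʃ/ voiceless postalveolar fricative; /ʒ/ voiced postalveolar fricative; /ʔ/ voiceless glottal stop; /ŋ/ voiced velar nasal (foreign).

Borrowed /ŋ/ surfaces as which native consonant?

n

/n/ is closest: same manner (nasal), place distance 3 (velar→alveolar), same voicing; total 3. Next closest is /x/ at distance 5.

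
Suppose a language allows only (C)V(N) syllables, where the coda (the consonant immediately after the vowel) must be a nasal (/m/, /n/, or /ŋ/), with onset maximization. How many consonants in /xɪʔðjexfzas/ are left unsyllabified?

5

Under (C)V(N), the unsyllabifiable consonants are /ʔ/, /ð/, /x/, /f/, /s/ (only a nasal (/m/, /n/, or /ŋ/) is licensed in coda position; onsets are limited to one consonant).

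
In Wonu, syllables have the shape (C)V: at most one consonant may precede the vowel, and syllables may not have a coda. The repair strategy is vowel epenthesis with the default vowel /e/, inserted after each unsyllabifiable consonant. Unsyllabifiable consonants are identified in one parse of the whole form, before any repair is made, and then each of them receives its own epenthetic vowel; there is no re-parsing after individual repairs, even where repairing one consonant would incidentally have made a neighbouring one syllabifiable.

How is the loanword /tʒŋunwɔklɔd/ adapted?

teʒeŋunewɔkelɔde

Under (C)V, the unsyllabifiable consonants are /t/, /ʒ/, /n/, /k/, /d/ (no codas are permitted; onsets are limited to one consonant).
Inserting the epenthetic vowel yields /t/ → /te/, /ʒ/ → /ʒe/, /n/ → /ne/, /k/ → /ke/, /d/ → /de/.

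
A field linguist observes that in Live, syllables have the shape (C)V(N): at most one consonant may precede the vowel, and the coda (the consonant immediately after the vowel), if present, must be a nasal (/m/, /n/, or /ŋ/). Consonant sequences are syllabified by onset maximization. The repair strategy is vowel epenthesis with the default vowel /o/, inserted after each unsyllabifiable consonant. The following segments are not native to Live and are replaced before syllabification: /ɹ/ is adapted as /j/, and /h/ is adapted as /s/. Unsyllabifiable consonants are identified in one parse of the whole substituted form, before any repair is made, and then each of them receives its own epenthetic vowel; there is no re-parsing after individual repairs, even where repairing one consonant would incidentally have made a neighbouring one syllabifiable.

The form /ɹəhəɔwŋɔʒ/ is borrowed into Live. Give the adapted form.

Substitution: /ɹ/ → /j/, /h/ → /s/, giving /jəsəɔwŋɔʒ/.
Under (C)V(N), the unsyllabifiable consonants are /w/, /ʒ/ (only a nasal (/m/, /n/, or /ŋ/) is licensed in coda position; onsets are limited to one consonant).
Inserting the epenthetic vowel yields /w/ → /wo/, /ʒ/ → /ʒo/.

jəsəɔwoŋɔʒo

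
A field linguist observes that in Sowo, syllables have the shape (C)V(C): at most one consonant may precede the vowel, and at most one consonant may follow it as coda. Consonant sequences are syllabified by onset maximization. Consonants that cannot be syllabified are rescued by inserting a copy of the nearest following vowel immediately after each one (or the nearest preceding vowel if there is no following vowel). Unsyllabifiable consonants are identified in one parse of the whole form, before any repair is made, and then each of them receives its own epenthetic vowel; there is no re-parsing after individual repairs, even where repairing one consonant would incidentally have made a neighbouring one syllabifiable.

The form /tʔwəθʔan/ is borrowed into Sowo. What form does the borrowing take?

Syllabifying with onset maximization leaves /t/, /ʔ/ stranded (at most one coda consonant is licensed; onsets are limited to one consonant).
Inserting the epenthetic vowel yields /t/ → /tə/, /ʔ/ → /ʔə/.

təʔəwəθʔan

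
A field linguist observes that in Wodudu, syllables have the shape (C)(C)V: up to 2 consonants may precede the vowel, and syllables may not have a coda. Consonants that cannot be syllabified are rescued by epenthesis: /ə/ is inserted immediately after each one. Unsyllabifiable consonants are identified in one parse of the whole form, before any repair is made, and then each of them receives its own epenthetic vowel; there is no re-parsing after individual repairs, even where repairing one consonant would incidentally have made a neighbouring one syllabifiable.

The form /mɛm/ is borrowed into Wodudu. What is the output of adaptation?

The consonants /m/ cannot be parsed into a legal (C)(C)V syllable (no codas are permitted; onsets may contain at most 2 consonants).
Epenthesis after each stranded consonant: /m/ → /mə/.

mɛmə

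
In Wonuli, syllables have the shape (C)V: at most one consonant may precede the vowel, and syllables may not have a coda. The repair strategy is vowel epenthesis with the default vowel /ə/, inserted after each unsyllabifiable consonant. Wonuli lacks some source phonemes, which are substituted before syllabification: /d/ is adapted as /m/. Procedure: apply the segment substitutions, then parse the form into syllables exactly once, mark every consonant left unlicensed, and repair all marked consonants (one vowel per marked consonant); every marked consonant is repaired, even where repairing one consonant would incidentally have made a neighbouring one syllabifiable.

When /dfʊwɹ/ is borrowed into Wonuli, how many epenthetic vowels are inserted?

3

After substitution the input is /mfʊwɹ/.
The unsyllabifiable consonants are /m/, /w/, /ɹ/; each receives one epenthetic vowel.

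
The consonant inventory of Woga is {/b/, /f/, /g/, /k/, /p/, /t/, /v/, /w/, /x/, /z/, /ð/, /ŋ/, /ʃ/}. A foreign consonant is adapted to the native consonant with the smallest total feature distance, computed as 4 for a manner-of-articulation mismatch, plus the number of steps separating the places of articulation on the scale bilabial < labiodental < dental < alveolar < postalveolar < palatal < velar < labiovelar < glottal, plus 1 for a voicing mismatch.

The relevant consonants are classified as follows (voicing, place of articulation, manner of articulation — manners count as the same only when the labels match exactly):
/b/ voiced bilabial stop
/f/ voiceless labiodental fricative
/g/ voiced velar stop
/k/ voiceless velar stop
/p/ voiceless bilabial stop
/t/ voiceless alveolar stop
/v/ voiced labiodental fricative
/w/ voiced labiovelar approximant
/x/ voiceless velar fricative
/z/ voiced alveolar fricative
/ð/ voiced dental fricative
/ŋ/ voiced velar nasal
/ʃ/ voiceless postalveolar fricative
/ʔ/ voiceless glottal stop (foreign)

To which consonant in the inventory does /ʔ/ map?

/k/ is closest: same manner (stop), place distance 2 (glottal→velar), same voicing; total 2. Next closest is /g/ at distance 3.

k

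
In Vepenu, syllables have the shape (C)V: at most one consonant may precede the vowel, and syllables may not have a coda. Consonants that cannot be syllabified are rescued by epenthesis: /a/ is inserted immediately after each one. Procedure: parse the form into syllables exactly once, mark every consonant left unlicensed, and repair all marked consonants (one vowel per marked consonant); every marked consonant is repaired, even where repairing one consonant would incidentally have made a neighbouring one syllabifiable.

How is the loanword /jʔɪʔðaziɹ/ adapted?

Under (C)V, the unsyllabifiable consonants are /j/, /ʔ/, /ɹ/ (no codas are permitted; onsets are limited to one consonant).
Epenthesis after each stranded consonant: /j/ → /ja/, /ʔ/ → /ʔa/, /ɹ/ → /ɹa/.

jaʔɪʔaðaziɹa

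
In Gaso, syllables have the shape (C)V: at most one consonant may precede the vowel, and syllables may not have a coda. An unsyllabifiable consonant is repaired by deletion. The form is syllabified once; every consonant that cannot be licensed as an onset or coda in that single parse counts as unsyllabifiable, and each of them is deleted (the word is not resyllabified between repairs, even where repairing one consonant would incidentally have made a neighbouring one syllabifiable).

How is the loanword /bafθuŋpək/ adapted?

Under (C)V, the unsyllabifiable consonants are /f/, /ŋ/, /k/ (no codas are permitted; onsets are limited to one consonant).
Deleting the stranded consonants removes /f/, /ŋ/, /k/.

baθupə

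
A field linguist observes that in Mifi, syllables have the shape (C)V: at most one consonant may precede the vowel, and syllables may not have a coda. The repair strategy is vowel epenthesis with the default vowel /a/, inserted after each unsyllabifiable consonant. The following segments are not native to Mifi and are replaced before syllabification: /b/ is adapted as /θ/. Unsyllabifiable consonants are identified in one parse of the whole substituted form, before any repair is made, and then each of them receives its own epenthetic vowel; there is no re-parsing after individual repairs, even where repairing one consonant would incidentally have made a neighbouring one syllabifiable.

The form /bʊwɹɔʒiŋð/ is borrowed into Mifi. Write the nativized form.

θʊwaɹɔʒiŋaða

Substitution: /b/ → /θ/, giving /θʊwɹɔʒiŋð/.
The consonants /w/, /ŋ/, /ð/ cannot be parsed into a legal (C)V syllable (no codas are permitted; onsets are limited to one consonant).
Epenthesis after each stranded consonant: /w/ → /wa/, /ŋ/ → /ŋa/, /ð/ → /ða/.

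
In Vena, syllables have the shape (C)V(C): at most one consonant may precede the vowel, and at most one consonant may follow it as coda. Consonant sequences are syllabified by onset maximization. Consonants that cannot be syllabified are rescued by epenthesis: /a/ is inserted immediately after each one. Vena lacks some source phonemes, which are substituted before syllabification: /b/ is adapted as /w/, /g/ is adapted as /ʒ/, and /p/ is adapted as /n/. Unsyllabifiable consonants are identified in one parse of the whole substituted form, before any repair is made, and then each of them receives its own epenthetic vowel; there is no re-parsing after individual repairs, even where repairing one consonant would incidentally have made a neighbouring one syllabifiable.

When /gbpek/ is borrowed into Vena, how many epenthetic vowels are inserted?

After substitution the input is /ʒwnek/.
The unsyllabifiable consonants are /ʒ/, /w/; each receives one epenthetic vowel.

2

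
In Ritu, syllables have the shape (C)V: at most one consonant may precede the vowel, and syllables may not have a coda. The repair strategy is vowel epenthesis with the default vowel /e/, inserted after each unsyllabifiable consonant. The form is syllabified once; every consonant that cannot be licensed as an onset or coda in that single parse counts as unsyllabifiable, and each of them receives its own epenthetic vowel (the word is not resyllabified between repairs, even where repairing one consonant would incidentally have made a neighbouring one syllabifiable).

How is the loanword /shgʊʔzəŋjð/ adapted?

Under (C)V, the unsyllabifiable consonants are /s/, /h/, /ʔ/, /ŋ/, /j/, /ð/ (no codas are permitted; onsets are limited to one consonant).
Each unlicensed consonant becomes the onset of a new syllable: /s/ → /se/, /h/ → /he/, /ʔ/ → /ʔe/, /ŋ/ → /ŋe/, /j/ → /je/, /ð/ → /ðe/.

sehegʊʔezəŋejeðe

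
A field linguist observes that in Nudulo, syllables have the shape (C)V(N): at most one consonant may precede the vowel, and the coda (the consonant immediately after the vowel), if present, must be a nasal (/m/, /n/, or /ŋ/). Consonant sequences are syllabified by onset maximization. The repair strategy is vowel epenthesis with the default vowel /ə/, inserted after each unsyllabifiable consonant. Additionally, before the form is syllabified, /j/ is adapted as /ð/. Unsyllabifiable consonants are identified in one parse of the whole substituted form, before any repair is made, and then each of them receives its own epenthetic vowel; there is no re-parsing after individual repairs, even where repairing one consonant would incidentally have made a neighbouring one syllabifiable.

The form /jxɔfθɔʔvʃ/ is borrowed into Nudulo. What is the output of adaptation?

Substitution: /j/ → /ð/, giving /ðxɔfθɔʔvʃ/.
The consonants /ð/, /f/, /ʔ/, /v/, /ʃ/ cannot be parsed into a legal (C)V(N) syllable (only a nasal (/m/, /n/, or /ŋ/) is licensed in coda position; onsets are limited to one consonant).
Epenthesis after each stranded consonant: /ð/ → /ðə/, /f/ → /fə/, /ʔ/ → /ʔə/, /v/ → /və/, /ʃ/ → /ʃə/.

ðəxɔfəθɔʔəvəʃə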